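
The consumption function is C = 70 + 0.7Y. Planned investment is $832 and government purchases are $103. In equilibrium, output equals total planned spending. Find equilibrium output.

Y = 3350

Y = C + I + G = 70 + 0.7Y + 832 + 103
Y − 0.7Y = 1005
0.3Y = 1005, so Y = 1005/0.3 = 3350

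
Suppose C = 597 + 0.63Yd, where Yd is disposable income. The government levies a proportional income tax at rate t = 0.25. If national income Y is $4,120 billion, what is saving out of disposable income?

Yd = (1 − 0.25)(4120) = 0.75(4120) = 3090
C = 597 + 0.63(3090) = 597 + 1946.7 = 2543.7
S = Yd − C = 3090 − 2543.7 = 546.3

S = 546.3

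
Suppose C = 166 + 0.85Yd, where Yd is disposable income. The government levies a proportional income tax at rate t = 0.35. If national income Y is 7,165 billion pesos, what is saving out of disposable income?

Yd = (1 − 0.35)(7165) = 0.65(7165) = 4657.25
C = 166 + 0.85(4657.25) = 166 + 3958.6625 = 4124.6625
S = Yd − C = 4657.25 − 4124.6625 = 532.5875

S = 532.5875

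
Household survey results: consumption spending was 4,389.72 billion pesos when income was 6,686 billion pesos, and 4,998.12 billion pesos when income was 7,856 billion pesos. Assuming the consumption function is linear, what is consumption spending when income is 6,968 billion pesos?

MPC = (4998.12 − 4389.72)/(7856 − 6686) = 608.4/1170 = 0.52
a = 4389.72 − 0.52(6686) = 4389.72 − 3476.72 = 913
C = 913 + 0.52(6968) = 913 + 3623.36 = 4536.36

C = 4536.36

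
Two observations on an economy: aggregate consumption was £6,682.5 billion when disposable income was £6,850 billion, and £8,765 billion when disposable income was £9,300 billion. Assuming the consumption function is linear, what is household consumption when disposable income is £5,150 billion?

C = 5237.5

MPC = (8765 − 6682.5)/(9300 − 6850) = 2082.5/2450 = 0.85
a = 6682.5 − 0.85(6850) = 6682.5 − 5822.5 = 860
C = 860 + 0.85(5150) = 860 + 4377.5 = 5237.5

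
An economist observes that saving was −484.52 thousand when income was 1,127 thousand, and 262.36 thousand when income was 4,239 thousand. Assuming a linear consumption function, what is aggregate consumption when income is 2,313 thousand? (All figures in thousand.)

MPS = ΔS/ΔY = (262.36 − (-484.52))/(4239 − 1127) = 746.88/3112 = 0.24
MPC = 1 − MPS = 0.76
Autonomous saving = -484.52 − 0.24(1127) = -755, so a = 755
C = 755 + 0.76(2313) = 755 + 1757.88 = 2512.88

C = 2512.88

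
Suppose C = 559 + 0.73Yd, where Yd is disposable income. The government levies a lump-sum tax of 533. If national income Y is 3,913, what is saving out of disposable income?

S = 353.6

Yd = Y − T = 3913 − 533 = 3380
C = 559 + 0.73(3380) = 559 + 2467.4 = 3026.4
S = Yd − C = 3380 − 3026.4 = 353.6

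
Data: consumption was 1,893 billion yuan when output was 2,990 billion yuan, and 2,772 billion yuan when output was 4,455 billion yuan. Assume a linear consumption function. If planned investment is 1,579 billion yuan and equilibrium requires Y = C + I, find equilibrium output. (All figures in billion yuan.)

MPC = (2772 − 1893)/(4455 − 2990) = 879/1465 = 0.6
a = 1893 − 0.6(2990) = 99
Equilibrium: Y = 99 + 0.6Y + 1579
0.4Y = 1678, so Y = 1678/0.4 = 4195

Y = 4195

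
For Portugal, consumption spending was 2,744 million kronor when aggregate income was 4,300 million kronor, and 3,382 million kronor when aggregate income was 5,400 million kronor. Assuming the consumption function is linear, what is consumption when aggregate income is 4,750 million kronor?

MPC = (3382 − 2744)/(5400 − 4300) = 638/1100 = 0.58
a = 2744 − 0.58(4300) = 2744 − 2494 = 250
C = 250 + 0.58(4750) = 250 + 2755 = 3005

C = 3005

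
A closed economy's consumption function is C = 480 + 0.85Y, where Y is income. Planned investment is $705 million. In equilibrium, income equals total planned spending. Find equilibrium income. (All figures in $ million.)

Y = C + I = 480 + 0.85Y + 705
Y − 0.85Y = 1185
0.15Y = 1185, so Y = 1185/0.15 = 7900

Y = 7900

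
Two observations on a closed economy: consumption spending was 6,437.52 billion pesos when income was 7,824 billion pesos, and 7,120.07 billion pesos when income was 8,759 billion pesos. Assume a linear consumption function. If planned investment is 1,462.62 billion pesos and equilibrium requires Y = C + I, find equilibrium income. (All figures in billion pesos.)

Y = 8106

MPC = (7120.07 − 6437.52)/(8759 − 7824) = 682.55/935 = 0.73
a = 6437.52 − 0.73(7824) = 726
Equilibrium: Y = 726 + 0.73Y + 1462.62
0.27Y = 2188.62, so Y = 2188.62/0.27 = 8106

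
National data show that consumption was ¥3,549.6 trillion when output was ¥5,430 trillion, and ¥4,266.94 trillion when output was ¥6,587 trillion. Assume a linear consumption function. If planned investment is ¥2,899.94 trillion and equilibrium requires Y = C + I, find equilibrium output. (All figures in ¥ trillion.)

MPC = (4266.94 − 3549.6)/(6587 − 5430) = 717.34/1157 = 0.62
a = 3549.6 − 0.62(5430) = 183
Equilibrium: Y = 183 + 0.62Y + 2899.94
0.38Y = 3082.94, so Y = 3082.94/0.38 = 8113

Y = 8113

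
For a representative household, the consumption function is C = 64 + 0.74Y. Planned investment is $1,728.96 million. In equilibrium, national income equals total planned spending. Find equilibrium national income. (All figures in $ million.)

Y = C + I = 64 + 0.74Y + 1728.96
Y − 0.74Y = 1792.96
0.26Y = 1792.96, so Y = 1792.96/0.26 = 6896

Y = 6896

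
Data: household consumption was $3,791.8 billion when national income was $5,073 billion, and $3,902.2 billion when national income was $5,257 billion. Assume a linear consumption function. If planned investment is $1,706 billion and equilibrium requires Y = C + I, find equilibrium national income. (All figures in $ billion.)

MPC = (3902.2 − 3791.8)/(5257 − 5073) = 110.4/184 = 0.6
a = 3791.8 − 0.6(5073) = 748
Equilibrium: Y = 748 + 0.6Y + 1706
0.4Y = 2454, so Y = 2454/0.4 = 6135

Y = 6135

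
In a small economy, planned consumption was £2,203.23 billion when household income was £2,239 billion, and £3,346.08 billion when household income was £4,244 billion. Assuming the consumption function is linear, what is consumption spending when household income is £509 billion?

MPC = (3346.08 − 2203.23)/(4244 − 2239) = 1142.85/2005 = 0.57
a = 2203.23 − 0.57(2239) = 2203.23 − 1276.23 = 927
C = 927 + 0.57(509) = 927 + 290.13 = 1217.13

C = 1217.13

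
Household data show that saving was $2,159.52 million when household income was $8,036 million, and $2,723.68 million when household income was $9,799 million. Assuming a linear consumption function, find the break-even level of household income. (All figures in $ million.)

MPS = ΔS/ΔY = (2723.68 − 2159.52)/(9799 − 8036) = 564.16/1763 = 0.32
MPC = 1 − MPS = 0.68
From S(8036) = 2159.52: −a + 0.32(8036) = 2159.52, so a = 2571.52 − 2159.52 = 412
Break-even (S = 0): Y = a/MPS = 412/0.32 = 1287.5

Y = 1287.5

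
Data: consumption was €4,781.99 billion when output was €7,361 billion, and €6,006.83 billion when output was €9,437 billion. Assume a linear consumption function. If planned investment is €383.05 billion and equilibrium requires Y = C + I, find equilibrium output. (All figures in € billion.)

Y = 2005

MPC = (6006.83 − 4781.99)/(9437 − 7361) = 1224.84/2076 = 0.59
a = 4781.99 − 0.59(7361) = 439
Equilibrium: Y = 439 + 0.59Y + 383.05
0.41Y = 822.05, so Y = 822.05/0.41 = 2005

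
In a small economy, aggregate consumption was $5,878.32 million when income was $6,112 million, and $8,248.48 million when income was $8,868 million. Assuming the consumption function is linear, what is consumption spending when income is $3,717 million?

MPC = (8248.48 − 5878.32)/(8868 − 6112) = 2370.16/2756 = 0.86
a = 5878.32 − 0.86(6112) = 5878.32 − 5256.32 = 622
C = 622 + 0.86(3717) = 622 + 3196.62 = 3818.62

C = 3818.62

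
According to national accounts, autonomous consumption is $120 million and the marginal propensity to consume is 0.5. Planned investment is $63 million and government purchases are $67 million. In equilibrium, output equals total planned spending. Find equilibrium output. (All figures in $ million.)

Y = 500

Y = C + I + G = 120 + 0.5Y + 63 + 67
Y − 0.5Y = 250
0.5Y = 250, so Y = 250/0.5 = 500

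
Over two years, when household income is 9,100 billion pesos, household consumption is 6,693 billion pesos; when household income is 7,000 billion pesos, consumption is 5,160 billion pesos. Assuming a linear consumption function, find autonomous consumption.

a = 50

MPC = ΔC/ΔY = (6693 − 5160)/(9100 − 7000) = 1533/2100 = 0.73
a = C − MPC·Y = 5160 − 0.73(7000) = 5160 − 5110 = 50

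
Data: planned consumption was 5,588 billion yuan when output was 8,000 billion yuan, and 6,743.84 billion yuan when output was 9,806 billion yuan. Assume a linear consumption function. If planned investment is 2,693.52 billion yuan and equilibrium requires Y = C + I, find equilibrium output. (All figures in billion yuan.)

MPC = (6743.84 − 5588)/(9806 − 8000) = 1155.84/1806 = 0.64
a = 5588 − 0.64(8000) = 468
Equilibrium: Y = 468 + 0.64Y + 2693.52
0.36Y = 3161.52, so Y = 3161.52/0.36 = 8782

Y = 8782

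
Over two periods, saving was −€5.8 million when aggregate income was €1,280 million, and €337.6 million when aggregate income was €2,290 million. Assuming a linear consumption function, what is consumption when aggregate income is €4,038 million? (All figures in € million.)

C = 3106.08

MPS = ΔS/ΔY = (337.6 − (-5.8))/(2290 − 1280) = 343.4/1010 = 0.34
MPC = 1 − MPS = 0.66
Autonomous saving = -5.8 − 0.34(1280) = -441, so a = 441
C = 441 + 0.66(4038) = 441 + 2665.08 = 3106.08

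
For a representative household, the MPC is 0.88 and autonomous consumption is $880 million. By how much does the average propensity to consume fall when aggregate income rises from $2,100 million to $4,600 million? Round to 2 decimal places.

ΔAPC = 0.23

At Y = 2100: C = 880 + 0.88(2100) = 2728, APC = 2728/2100 = 1.299
At Y = 4600: C = 4928, APC = 4928/4600 = 1.071
Fall in APC = 1.299 − 1.071 = 0.228 ≈ 0.23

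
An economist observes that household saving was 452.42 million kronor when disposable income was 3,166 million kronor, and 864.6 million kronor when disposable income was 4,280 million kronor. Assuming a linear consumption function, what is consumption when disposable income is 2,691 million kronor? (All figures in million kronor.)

C = 2414.33

MPS = ΔS/ΔY = (864.6 − 452.42)/(4280 − 3166) = 412.18/1114 = 0.37
MPC = 1 − MPS = 0.63
Autonomous saving = 452.42 − 0.37(3166) = -719, so a = 719
C = 719 + 0.63(2691) = 719 + 1695.33 = 2414.33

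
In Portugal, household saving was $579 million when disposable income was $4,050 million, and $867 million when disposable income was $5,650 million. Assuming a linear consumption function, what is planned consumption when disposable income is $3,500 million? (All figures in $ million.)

MPS = ΔS/ΔY = (867 − 579)/(5650 − 4050) = 288/1600 = 0.18
MPC = 1 − MPS = 0.82
Autonomous saving = 579 − 0.18(4050) = -150, so a = 150
C = 150 + 0.82(3500) = 150 + 2870 = 3020

C = 3020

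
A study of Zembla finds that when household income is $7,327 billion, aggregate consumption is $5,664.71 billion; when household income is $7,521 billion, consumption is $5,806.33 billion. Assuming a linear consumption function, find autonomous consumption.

MPC = ΔC/ΔY = (5806.33 − 5664.71)/(7521 − 7327) = 141.62/194 = 0.73
a = C − MPC·Y = 5664.71 − 0.73(7327) = 5664.71 − 5348.71 = 316

a = 316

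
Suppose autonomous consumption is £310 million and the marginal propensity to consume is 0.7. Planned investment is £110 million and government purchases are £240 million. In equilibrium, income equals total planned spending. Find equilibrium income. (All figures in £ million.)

Y = C + I + G = 310 + 0.7Y + 110 + 240
Y − 0.7Y = 660
0.3Y = 660, so Y = 660/0.3 = 2200

Y = 2200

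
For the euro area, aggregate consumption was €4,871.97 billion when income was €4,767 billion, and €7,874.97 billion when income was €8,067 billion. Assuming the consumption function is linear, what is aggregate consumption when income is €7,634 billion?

C = 7480.94

MPC = (7874.97 − 4871.97)/(8067 − 4767) = 3003/3300 = 0.91
a = 4871.97 − 0.91(4767) = 4871.97 − 4337.97 = 534
C = 534 + 0.91(7634) = 534 + 6946.94 = 7480.94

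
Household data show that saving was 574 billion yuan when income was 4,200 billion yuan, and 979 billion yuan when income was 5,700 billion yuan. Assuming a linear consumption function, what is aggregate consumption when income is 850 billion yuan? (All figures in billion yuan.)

MPS = ΔS/ΔY = (979 − 574)/(5700 − 4200) = 405/1500 = 0.27
MPC = 1 − MPS = 0.73
Autonomous saving = 574 − 0.27(4200) = -560, so a = 560
C = 560 + 0.73(850) = 560 + 620.5 = 1180.5

C = 1180.5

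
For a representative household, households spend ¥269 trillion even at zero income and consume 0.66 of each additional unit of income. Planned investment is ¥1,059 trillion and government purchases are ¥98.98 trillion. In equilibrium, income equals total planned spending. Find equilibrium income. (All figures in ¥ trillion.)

Y = C + I + G = 269 + 0.66Y + 1059 + 98.98
Y − 0.66Y = 1426.98
0.34Y = 1426.98, so Y = 1426.98/0.34 = 4197

Y = 4197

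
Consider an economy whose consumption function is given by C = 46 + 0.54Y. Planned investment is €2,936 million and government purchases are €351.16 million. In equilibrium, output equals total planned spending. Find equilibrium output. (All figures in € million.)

Y = C + I + G = 46 + 0.54Y + 2936 + 351.16
Y − 0.54Y = 3333.16
0.46Y = 3333.16, so Y = 3333.16/0.46 = 7246

Y = 7246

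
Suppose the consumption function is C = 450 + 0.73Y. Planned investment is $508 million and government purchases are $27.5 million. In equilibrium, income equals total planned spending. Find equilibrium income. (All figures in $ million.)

Y = 3650

Y = C + I + G = 450 + 0.73Y + 508 + 27.5
Y − 0.73Y = 985.5
0.27Y = 985.5, so Y = 985.5/0.27 = 3650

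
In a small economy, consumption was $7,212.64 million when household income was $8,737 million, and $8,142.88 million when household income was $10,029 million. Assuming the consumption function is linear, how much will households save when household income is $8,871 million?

MPC = (8142.88 − 7212.64)/(10029 − 8737) = 930.24/1292 = 0.72
a = 7212.64 − 0.72(8737) = 7212.64 − 6290.64 = 922
C = 922 + 0.72(8871) = 7309.12
S = 8871 − 7309.12 = 1561.88

S = 1561.88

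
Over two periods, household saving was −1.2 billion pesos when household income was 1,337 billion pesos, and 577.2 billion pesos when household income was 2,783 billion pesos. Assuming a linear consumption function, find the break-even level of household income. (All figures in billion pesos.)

Y = 1340

MPS = ΔS/ΔY = (577.2 − (-1.2))/(2783 − 1337) = 578.4/1446 = 0.4
MPC = 1 − MPS = 0.6
From S(1337) = -1.2: −a + 0.4(1337) = -1.2, so a = 534.8 − (-1.2) = 536
Break-even (S = 0): Y = a/MPS = 536/0.4 = 1340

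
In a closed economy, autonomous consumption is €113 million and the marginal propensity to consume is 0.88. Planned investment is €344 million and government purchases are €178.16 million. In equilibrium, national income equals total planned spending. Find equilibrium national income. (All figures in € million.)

Y = C + I + G = 113 + 0.88Y + 344 + 178.16
Y − 0.88Y = 635.16
0.12Y = 635.16, so Y = 635.16/0.12 = 5293

Y = 5293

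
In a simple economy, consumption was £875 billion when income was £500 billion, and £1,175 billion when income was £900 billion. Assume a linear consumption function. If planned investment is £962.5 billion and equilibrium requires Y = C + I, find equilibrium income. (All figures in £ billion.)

Y = 5850

MPC = (1175 − 875)/(900 − 500) = 300/400 = 0.75
a = 875 − 0.75(500) = 500
Equilibrium: Y = 500 + 0.75Y + 962.5
0.25Y = 1462.5, so Y = 1462.5/0.25 = 5850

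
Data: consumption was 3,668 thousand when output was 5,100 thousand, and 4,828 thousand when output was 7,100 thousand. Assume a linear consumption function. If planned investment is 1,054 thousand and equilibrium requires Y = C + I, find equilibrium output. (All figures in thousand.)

Y = 4200

MPC = (4828 − 3668)/(7100 − 5100) = 1160/2000 = 0.58
a = 3668 − 0.58(5100) = 710
Equilibrium: Y = 710 + 0.58Y + 1054
0.42Y = 1764, so Y = 1764/0.42 = 4200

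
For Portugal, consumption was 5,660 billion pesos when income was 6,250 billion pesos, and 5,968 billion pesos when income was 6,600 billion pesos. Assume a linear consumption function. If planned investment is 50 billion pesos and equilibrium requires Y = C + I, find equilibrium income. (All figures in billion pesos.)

Y = 1750

MPC = (5968 − 5660)/(6600 − 6250) = 308/350 = 0.88
a = 5660 − 0.88(6250) = 160
Equilibrium: Y = 160 + 0.88Y + 50
0.12Y = 210, so Y = 210/0.12 = 1750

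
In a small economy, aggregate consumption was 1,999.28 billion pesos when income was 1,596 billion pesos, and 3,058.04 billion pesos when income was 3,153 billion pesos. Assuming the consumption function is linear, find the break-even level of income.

MPC = (3058.04 − 1999.28)/(3153 − 1596) = 1058.76/1557 = 0.68
a = 1999.28 − 0.68(1596) = 1999.28 − 1085.28 = 914
Break-even: Y = a/(1−MPC) = 914/0.32 = 2856.25

Y = 2856.25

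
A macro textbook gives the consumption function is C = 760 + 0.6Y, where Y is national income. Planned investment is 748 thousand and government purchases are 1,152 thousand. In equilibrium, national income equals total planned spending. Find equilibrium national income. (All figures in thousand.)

Y = 6650

Y = C + I + G = 760 + 0.6Y + 748 + 1152
Y − 0.6Y = 2660
0.4Y = 2660, so Y = 2660/0.4 = 6650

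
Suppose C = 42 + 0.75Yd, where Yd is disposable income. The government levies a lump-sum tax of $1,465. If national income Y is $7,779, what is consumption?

C = 4777.5

Yd = Y − T = 7779 − 1465 = 6314
C = 42 + 0.75(6314) = 42 + 4735.5 = 4777.5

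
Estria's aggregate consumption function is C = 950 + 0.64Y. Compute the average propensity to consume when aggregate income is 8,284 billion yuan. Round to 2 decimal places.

APC = 0.75

C = 950 + 0.64(8284) = 6251.76
APC = C/Y = 6251.76/8284 = 0.75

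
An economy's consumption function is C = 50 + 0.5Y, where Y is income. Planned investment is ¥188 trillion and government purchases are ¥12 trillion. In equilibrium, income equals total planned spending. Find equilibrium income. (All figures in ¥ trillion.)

Y = C + I + G = 50 + 0.5Y + 188 + 12
Y − 0.5Y = 250
0.5Y = 250, so Y = 250/0.5 = 500

Y = 500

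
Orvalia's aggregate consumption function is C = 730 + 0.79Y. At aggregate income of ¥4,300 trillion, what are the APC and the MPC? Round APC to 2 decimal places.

MPC = 0.79 (the slope of the consumption function)
C = 730 + 0.79(4300) = 4127, so APC = 4127/4300 = 0.96

APC = 0.96; MPC = 0.79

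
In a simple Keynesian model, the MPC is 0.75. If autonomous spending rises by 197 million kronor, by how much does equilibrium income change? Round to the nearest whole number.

ΔY ≈ 788

The multiplier is 1/(1 − MPC) = 1/0.25.
ΔY = 197/0.25 = 788.00 ≈ 788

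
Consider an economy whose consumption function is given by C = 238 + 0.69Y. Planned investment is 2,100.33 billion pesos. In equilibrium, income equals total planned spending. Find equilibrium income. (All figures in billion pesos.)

Y = C + I = 238 + 0.69Y + 2100.33
Y − 0.69Y = 2338.33
0.31Y = 2338.33, so Y = 2338.33/0.31 = 7543

Y = 7543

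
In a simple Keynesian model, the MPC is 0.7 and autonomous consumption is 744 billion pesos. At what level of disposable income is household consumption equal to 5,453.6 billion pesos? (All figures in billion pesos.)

744 + 0.7Y = 5453.6
0.7Y = 4709.6, so Y = 4709.6/0.7 = 6728

Y = 6728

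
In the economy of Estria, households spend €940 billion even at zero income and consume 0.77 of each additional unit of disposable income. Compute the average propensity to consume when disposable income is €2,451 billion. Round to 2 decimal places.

C = 940 + 0.77(2451) = 2827.27
APC = C/Y = 2827.27/2451 = 1.15

APC = 1.15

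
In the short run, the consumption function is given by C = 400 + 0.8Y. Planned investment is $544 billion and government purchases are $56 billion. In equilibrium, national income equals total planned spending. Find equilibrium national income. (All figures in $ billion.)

Y = 5000

Y = C + I + G = 400 + 0.8Y + 544 + 56
Y − 0.8Y = 1000
0.2Y = 1000, so Y = 1000/0.2 = 5000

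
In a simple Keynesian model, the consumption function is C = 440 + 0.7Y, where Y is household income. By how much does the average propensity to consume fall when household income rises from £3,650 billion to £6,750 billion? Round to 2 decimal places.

At Y = 3650: C = 440 + 0.7(3650) = 2995, APC = 2995/3650 = 0.821
At Y = 6750: C = 5165, APC = 5165/6750 = 0.765
Fall in APC = 0.821 − 0.765 = 0.056 ≈ 0.06

ΔAPC = 0.06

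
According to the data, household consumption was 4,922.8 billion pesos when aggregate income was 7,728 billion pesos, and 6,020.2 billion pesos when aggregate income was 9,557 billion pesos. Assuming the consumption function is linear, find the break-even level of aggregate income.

Y = 715

MPC = (6020.2 − 4922.8)/(9557 − 7728) = 1097.4/1829 = 0.6
a = 4922.8 − 0.6(7728) = 4922.8 − 4636.8 = 286
Break-even: Y = a/(1−MPC) = 286/0.4 = 715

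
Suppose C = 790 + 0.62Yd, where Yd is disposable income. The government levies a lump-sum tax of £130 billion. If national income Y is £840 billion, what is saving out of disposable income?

S = -520.2

Yd = Y − T = 840 − 130 = 710
C = 790 + 0.62(710) = 790 + 440.2 = 1230.2
S = Yd − C = 710 − 1230.2 = -520.2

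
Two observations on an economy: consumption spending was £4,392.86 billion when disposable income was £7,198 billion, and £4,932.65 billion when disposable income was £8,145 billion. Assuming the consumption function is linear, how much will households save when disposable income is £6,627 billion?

S = 2559.61

MPC = (4932.65 − 4392.86)/(8145 − 7198) = 539.79/947 = 0.57
a = 4392.86 − 0.57(7198) = 4392.86 − 4102.86 = 290
C = 290 + 0.57(6627) = 4067.39
S = 6627 − 4067.39 = 2559.61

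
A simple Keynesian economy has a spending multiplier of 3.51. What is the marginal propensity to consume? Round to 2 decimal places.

k = 1/(1 − MPC), so 1 − MPC = 1/k = 1/3.51 = 0.2849
MPC = 1 − 0.2849 = 0.72

MPC = 0.72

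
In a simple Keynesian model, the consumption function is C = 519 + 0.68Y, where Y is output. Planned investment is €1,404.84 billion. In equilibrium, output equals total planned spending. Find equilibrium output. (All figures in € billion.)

Y = C + I = 519 + 0.68Y + 1404.84
Y − 0.68Y = 1923.84
0.32Y = 1923.84, so Y = 1923.84/0.32 = 6012

Y = 6012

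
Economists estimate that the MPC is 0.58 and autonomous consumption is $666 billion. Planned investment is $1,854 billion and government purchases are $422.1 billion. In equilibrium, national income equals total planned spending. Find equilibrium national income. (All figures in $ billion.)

Y = C + I + G = 666 + 0.58Y + 1854 + 422.1
Y − 0.58Y = 2942.1
0.42Y = 2942.1, so Y = 2942.1/0.42 = 7005

Y = 7005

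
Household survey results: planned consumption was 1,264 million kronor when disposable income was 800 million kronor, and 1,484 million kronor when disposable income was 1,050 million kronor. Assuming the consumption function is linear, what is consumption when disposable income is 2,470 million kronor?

C = 2733.6

MPC = (1484 − 1264)/(1050 − 800) = 220/250 = 0.88
a = 1264 − 0.88(800) = 1264 − 704 = 560
C = 560 + 0.88(2470) = 560 + 2173.6 = 2733.6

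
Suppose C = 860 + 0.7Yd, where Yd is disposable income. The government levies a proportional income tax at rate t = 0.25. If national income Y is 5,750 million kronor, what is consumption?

Yd = (1 − 0.25)(5750) = 0.75(5750) = 4312.5
C = 860 + 0.7(4312.5) = 860 + 3018.75 = 3878.75

C = 3878.75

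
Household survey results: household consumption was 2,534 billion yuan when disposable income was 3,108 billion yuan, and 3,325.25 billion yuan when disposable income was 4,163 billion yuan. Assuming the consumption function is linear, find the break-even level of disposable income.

MPC = (3325.25 − 2534)/(4163 − 3108) = 791.25/1055 = 0.75
a = 2534 − 0.75(3108) = 2534 − 2331 = 203
Break-even: Y = a/(1−MPC) = 203/0.25 = 812

Y = 812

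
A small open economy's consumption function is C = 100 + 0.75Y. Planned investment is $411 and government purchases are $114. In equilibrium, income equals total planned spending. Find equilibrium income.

Y = 2500

Y = C + I + G = 100 + 0.75Y + 411 + 114
Y − 0.75Y = 625
0.25Y = 625, so Y = 625/0.25 = 2500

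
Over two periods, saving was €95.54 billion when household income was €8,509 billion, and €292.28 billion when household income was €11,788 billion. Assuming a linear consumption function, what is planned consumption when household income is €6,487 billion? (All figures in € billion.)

C = 6512.78

MPS = ΔS/ΔY = (292.28 − 95.54)/(11788 − 8509) = 196.74/3279 = 0.06
MPC = 1 − MPS = 0.94
Autonomous saving = 95.54 − 0.06(8509) = -415, so a = 415
C = 415 + 0.94(6487) = 415 + 6097.78 = 6512.78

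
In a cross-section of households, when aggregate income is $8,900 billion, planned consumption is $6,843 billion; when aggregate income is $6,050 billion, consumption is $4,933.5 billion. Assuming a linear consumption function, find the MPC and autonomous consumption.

MPC = 0.67; a = 880

MPC = ΔC/ΔY = (6843 − 4933.5)/(8900 − 6050) = 1909.5/2850 = 0.67
a = C − MPC·Y = 4933.5 − 0.67(6050) = 4933.5 − 4053.5 = 880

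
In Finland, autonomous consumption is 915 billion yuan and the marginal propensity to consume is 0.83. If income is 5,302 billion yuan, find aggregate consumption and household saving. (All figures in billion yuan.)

C = 5315.66; S = -13.66

C = 915 + 0.83(5302) = 915 + 4400.66 = 5315.66
S = Y − C = 5302 − 5315.66 = -13.66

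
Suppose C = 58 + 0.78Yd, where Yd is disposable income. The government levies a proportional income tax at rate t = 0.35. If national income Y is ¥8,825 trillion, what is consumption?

C = 4532.275

Yd = (1 − 0.35)(8825) = 0.65(8825) = 5736.25
C = 58 + 0.78(5736.25) = 58 + 4474.275 = 4532.275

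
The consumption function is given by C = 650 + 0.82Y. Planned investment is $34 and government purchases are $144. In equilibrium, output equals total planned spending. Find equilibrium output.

Y = C + I + G = 650 + 0.82Y + 34 + 144
Y − 0.82Y = 828
0.18Y = 828, so Y = 828/0.18 = 4600

Y = 4600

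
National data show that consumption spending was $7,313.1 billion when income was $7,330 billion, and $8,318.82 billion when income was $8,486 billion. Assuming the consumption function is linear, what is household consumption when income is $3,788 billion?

C = 4231.56

MPC = (8318.82 − 7313.1)/(8486 − 7330) = 1005.72/1156 = 0.87
a = 7313.1 − 0.87(7330) = 7313.1 − 6377.1 = 936
C = 936 + 0.87(3788) = 936 + 3295.56 = 4231.56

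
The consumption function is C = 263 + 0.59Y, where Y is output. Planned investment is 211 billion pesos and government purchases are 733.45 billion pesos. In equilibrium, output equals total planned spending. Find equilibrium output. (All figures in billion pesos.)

Y = 2945

Y = C + I + G = 263 + 0.59Y + 211 + 733.45
Y − 0.59Y = 1207.45
0.41Y = 1207.45, so Y = 1207.45/0.41 = 2945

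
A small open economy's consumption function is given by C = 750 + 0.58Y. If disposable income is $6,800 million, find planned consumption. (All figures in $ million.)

C = 4694

C = 750 + 0.58(6800) = 750 + 3944 = 4694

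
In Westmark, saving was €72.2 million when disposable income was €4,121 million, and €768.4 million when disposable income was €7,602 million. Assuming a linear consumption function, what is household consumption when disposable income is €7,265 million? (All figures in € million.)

MPS = ΔS/ΔY = (768.4 − 72.2)/(7602 − 4121) = 696.2/3481 = 0.2
MPC = 1 − MPS = 0.8
Autonomous saving = 72.2 − 0.2(4121) = -752, so a = 752
C = 752 + 0.8(7265) = 752 + 5812 = 6564

C = 6564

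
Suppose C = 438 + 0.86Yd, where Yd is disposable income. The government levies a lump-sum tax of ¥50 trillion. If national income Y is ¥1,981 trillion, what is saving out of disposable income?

S = -167.66

Yd = Y − T = 1981 − 50 = 1931
C = 438 + 0.86(1931) = 438 + 1660.66 = 2098.66
S = Yd − C = 1931 − 2098.66 = -167.66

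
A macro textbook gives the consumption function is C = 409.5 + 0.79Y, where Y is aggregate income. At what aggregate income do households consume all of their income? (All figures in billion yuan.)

Y = 1950

At break-even, C = Y: 409.5 + 0.79Y = Y
0.21Y = 409.5, so Y = 409.5/0.21 = 1950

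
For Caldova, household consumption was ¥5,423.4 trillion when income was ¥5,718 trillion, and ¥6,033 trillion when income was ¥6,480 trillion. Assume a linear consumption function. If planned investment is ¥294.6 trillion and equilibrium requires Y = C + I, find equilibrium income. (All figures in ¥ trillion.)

Y = 5718

MPC = (6033 − 5423.4)/(6480 − 5718) = 609.6/762 = 0.8
a = 5423.4 − 0.8(5718) = 849
Equilibrium: Y = 849 + 0.8Y + 294.6
0.2Y = 1143.6, so Y = 1143.6/0.2 = 5718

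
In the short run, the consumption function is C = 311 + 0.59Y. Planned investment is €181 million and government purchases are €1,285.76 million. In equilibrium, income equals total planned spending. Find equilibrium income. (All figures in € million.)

Y = 4336

Y = C + I + G = 311 + 0.59Y + 181 + 1285.76
Y − 0.59Y = 1777.76
0.41Y = 1777.76, so Y = 1777.76/0.41 = 4336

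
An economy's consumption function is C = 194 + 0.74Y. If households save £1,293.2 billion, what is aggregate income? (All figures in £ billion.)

Y = 5720

S = Y − C = -194 + 0.26Y
-194 + 0.26Y = 1293.2, so 0.26Y = 1487.2 and Y = 5720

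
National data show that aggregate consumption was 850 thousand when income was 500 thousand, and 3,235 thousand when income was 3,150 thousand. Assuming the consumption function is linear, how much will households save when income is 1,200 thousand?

MPC = (3235 − 850)/(3150 − 500) = 2385/2650 = 0.9
a = 850 − 0.9(500) = 850 − 450 = 400
C = 400 + 0.9(1200) = 1480
S = 1200 − 1480 = -280

S = -280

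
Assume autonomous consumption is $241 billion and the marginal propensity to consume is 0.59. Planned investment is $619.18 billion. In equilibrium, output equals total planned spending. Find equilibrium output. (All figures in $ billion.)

Y = C + I = 241 + 0.59Y + 619.18
Y − 0.59Y = 860.18
0.41Y = 860.18, so Y = 860.18/0.41 = 2098

Y = 2098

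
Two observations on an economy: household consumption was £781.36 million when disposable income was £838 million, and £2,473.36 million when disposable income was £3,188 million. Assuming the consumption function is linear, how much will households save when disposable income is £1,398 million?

MPC = (2473.36 − 781.36)/(3188 − 838) = 1692/2350 = 0.72
a = 781.36 − 0.72(838) = 781.36 − 603.36 = 178
C = 178 + 0.72(1398) = 1184.56
S = 1398 − 1184.56 = 213.44

S = 213.44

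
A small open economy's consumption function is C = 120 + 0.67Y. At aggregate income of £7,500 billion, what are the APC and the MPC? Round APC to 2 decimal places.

APC = 0.69; MPC = 0.67

MPC = 0.67 (the slope of the consumption function)
C = 120 + 0.67(7500) = 5145, so APC = 5145/7500 = 0.69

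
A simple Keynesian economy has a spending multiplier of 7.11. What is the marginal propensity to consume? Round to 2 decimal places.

k = 1/(1 − MPC), so 1 − MPC = 1/k = 1/7.11 = 0.1406
MPC = 1 − 0.1406 = 0.86

MPC = 0.86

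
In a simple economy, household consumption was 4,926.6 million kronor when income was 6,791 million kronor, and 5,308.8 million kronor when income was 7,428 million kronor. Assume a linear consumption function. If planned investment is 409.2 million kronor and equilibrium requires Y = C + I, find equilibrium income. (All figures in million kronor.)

Y = 3153

MPC = (5308.8 − 4926.6)/(7428 − 6791) = 382.2/637 = 0.6
a = 4926.6 − 0.6(6791) = 852
Equilibrium: Y = 852 + 0.6Y + 409.2
0.4Y = 1261.2, so Y = 1261.2/0.4 = 3153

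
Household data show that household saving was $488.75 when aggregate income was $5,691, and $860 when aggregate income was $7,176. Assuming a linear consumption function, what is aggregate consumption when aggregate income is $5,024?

MPS = ΔS/ΔY = (860 − 488.75)/(7176 − 5691) = 371.25/1485 = 0.25
MPC = 1 − MPS = 0.75
Autonomous saving = 488.75 − 0.25(5691) = -934, so a = 934
C = 934 + 0.75(5024) = 934 + 3768 = 4702

C = 4702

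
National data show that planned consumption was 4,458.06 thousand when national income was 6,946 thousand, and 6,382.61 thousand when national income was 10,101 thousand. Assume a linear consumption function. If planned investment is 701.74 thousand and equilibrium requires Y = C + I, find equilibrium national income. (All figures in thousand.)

Y = 2366

MPC = (6382.61 − 4458.06)/(10101 − 6946) = 1924.55/3155 = 0.61
a = 4458.06 − 0.61(6946) = 221
Equilibrium: Y = 221 + 0.61Y + 701.74
0.39Y = 922.74, so Y = 922.74/0.39 = 2366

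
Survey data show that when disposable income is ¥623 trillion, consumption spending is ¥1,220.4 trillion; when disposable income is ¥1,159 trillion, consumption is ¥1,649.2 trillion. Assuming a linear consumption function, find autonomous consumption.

MPC = ΔC/ΔY = (1649.2 − 1220.4)/(1159 − 623) = 428.8/536 = 0.8
a = C − MPC·Y = 1220.4 − 0.8(623) = 1220.4 − 498.4 = 722

a = 722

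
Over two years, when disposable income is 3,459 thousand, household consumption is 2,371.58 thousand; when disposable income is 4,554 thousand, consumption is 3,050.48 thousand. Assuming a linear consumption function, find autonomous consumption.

a = 227

MPC = ΔC/ΔY = (3050.48 − 2371.58)/(4554 − 3459) = 678.9/1095 = 0.62
a = C − MPC·Y = 2371.58 − 0.62(3459) = 2371.58 − 2144.58 = 227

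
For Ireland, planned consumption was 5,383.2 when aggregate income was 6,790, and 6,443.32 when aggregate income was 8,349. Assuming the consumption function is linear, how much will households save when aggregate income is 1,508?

MPC = (6443.32 − 5383.2)/(8349 − 6790) = 1060.12/1559 = 0.68
a = 5383.2 − 0.68(6790) = 5383.2 − 4617.2 = 766
C = 766 + 0.68(1508) = 1791.44
S = 1508 − 1791.44 = -283.44

S = -283.44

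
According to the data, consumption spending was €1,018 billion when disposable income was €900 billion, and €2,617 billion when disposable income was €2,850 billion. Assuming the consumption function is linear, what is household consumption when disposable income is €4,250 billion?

MPC = (2617 − 1018)/(2850 − 900) = 1599/1950 = 0.82
a = 1018 − 0.82(900) = 1018 − 738 = 280
C = 280 + 0.82(4250) = 280 + 3485 = 3765

C = 3765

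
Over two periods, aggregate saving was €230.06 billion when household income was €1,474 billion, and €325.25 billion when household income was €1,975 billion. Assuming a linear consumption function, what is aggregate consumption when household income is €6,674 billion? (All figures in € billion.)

C = 5455.94

MPS = ΔS/ΔY = (325.25 − 230.06)/(1975 − 1474) = 95.19/501 = 0.19
MPC = 1 − MPS = 0.81
Autonomous saving = 230.06 − 0.19(1474) = -50, so a = 50
C = 50 + 0.81(6674) = 50 + 5405.94 = 5455.94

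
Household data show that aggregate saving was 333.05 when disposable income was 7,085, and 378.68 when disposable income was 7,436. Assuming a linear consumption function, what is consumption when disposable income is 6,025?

MPS = ΔS/ΔY = (378.68 − 333.05)/(7436 − 7085) = 45.63/351 = 0.13
MPC = 1 − MPS = 0.87
Autonomous saving = 333.05 − 0.13(7085) = -588, so a = 588
C = 588 + 0.87(6025) = 588 + 5241.75 = 5829.75

C = 5829.75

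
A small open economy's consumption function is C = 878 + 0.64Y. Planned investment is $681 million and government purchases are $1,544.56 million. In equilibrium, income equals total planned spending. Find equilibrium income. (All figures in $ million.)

Y = C + I + G = 878 + 0.64Y + 681 + 1544.56
Y − 0.64Y = 3103.56
0.36Y = 3103.56, so Y = 3103.56/0.36 = 8621

Y = 8621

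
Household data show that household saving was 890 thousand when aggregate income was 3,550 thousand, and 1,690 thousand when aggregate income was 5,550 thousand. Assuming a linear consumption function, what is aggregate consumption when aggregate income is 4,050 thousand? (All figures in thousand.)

C = 2960

MPS = ΔS/ΔY = (1690 − 890)/(5550 − 3550) = 800/2000 = 0.4
MPC = 1 − MPS = 0.6
Autonomous saving = 890 − 0.4(3550) = -530, so a = 530
C = 530 + 0.6(4050) = 530 + 2430 = 2960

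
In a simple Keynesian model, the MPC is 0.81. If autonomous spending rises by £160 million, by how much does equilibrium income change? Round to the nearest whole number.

ΔY ≈ 842

The multiplier is 1/(1 − MPC) = 1/0.19.
ΔY = 160/0.19 = 842.11 ≈ 842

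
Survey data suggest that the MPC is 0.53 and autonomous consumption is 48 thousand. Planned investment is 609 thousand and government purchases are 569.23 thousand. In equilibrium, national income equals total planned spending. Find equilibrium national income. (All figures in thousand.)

Y = C + I + G = 48 + 0.53Y + 609 + 569.23
Y − 0.53Y = 1226.23
0.47Y = 1226.23, so Y = 1226.23/0.47 = 2609

Y = 2609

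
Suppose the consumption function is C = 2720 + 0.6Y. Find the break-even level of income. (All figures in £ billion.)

At break-even, C = Y: 2720 + 0.6Y = Y
0.4Y = 2720, so Y = 2720/0.4 = 6800

Y = 6800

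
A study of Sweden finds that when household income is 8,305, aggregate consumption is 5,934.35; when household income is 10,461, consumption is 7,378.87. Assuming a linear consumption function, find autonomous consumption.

MPC = ΔC/ΔY = (7378.87 − 5934.35)/(10461 − 8305) = 1444.52/2156 = 0.67
a = C − MPC·Y = 5934.35 − 0.67(8305) = 5934.35 − 5564.35 = 370

a = 370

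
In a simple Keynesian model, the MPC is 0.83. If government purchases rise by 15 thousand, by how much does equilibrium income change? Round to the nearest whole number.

The multiplier is 1/(1 − MPC) = 1/0.17.
ΔY = 15/0.17 = 88.24 ≈ 88

ΔY ≈ 88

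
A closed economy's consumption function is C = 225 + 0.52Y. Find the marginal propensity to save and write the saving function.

MPS = 0.48; S = -225 + 0.48Y

MPS = 1 − MPC = 1 − 0.52 = 0.48
S = Y − C = -225 + 0.48Y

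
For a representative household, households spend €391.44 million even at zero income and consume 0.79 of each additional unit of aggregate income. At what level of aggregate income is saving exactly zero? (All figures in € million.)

At break-even, C = Y: 391.44 + 0.79Y = Y
0.21Y = 391.44, so Y = 391.44/0.21 = 1864

Y = 1864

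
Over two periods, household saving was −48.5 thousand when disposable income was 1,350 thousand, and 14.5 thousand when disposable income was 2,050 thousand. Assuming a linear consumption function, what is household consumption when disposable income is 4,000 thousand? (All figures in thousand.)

MPS = ΔS/ΔY = (14.5 − (-48.5))/(2050 − 1350) = 63/700 = 0.09
MPC = 1 − MPS = 0.91
Autonomous saving = -48.5 − 0.09(1350) = -170, so a = 170
C = 170 + 0.91(4000) = 170 + 3640 = 3810

C = 3810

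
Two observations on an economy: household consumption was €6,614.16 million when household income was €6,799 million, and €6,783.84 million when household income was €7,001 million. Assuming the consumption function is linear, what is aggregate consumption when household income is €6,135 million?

C = 6056.4

MPC = (6783.84 − 6614.16)/(7001 − 6799) = 169.68/202 = 0.84
a = 6614.16 − 0.84(6799) = 6614.16 − 5711.16 = 903
C = 903 + 0.84(6135) = 903 + 5153.4 = 6056.4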